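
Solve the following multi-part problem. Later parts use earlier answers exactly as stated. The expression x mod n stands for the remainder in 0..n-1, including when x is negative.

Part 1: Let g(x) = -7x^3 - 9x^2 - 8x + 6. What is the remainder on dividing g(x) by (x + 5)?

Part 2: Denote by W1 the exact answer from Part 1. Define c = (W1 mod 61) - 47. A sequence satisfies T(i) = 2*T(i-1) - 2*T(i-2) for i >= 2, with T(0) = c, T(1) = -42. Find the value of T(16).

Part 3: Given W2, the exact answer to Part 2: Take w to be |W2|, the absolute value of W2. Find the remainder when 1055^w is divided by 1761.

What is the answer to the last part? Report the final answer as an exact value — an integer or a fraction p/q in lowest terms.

28

Part 1: remainder = value at the root: -7*(-5)^3 - 9*(-5)^2 - 8*(-5)^1 + 6 = (875) + (-225) + (40) + (6) = 696; answer 696
Part 2: W1 = 696; c = -22; T(2) = 2*(-42) - 2*(-22) = -40; iterating: T(2)=-40, T(3)=4, T(4)=88, T(5)=168, T(6)=160, T(7)=-16, T(8)=-352, T(9)=-672, T(10)=-640, T(11)=64, T(12)=1408, T(13)=2688, T(14)=2560, T(15)=-256, T(16)=-5632; answer -5632
Part 3: W2 = -5632; w = 5632; squarings mod 1761: 1055^1=1055, 1055^2=73, 1055^4=46, 1055^8=355, 1055^16=994, 1055^32=115, 1055^64=898, 1055^128=1627, 1055^256=346, 1055^512=1729, 1055^1024=1024, 1055^2048=781, 1055^4096=655; 1055^5632 = 1055^512 * 1055^1024 * 1055^4096 = 28 (mod 1761); answer 28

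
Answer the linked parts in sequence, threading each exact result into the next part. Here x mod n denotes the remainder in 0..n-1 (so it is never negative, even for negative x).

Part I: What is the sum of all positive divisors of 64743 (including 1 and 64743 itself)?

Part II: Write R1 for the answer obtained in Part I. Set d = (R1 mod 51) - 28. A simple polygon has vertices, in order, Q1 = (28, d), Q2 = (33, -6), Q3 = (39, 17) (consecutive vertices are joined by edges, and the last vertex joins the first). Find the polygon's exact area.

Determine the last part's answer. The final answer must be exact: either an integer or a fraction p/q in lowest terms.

1/2

Part I: 64743 = 3 * 7 * 3083; sigma = (1 + 3) * (1 + 7) * (1 + 3083) = 4 * 8 * 3084 = 98688; answer 98688
Part II: R1 = 98688; d = -25; cross terms: (28*-6 - 33*-25)=657, (33*17 - 39*-6)=795, (39*-25 - 28*17)=-1451; twice the area = |1| = 1; area = 1/2; answer 1/2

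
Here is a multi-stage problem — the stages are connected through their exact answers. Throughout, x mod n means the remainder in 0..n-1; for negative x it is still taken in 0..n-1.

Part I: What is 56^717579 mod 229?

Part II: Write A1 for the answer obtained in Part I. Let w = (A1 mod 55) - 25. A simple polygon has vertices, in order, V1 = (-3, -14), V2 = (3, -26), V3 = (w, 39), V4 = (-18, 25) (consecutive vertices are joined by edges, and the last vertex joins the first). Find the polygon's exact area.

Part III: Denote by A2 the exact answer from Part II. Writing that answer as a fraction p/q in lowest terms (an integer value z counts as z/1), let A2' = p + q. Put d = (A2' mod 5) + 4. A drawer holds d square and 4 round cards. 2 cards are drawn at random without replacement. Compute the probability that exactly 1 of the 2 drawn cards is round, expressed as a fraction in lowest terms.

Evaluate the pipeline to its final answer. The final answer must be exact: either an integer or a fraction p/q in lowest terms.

4/7

Part I: squarings mod 229: 56^1=56, 56^2=159, 56^4=91, 56^8=37, 56^16=224, 56^32=25, 56^64=167, 56^128=180, 56^256=111, 56^512=184, 56^1024=193, 56^2048=151, 56^4096=130, 56^8192=183, 56^16384=55, 56^32768=48, 56^65536=14, 56^131072=196, 56^262144=173, 56^524288=159; 56^717579 = 56^1 * 56^2 * 56^8 * 56^256 * 56^512 * 56^4096 * 56^8192 * 56^16384 * 56^32768 * 56^131072 * 56^524288 = 187 (mod 229); answer 187
Part II: A1 = 187; w = -3; cross terms: (-3*-26 - 3*-14)=120, (3*39 - -3*-26)=39, (-3*25 - -18*39)=627, (-18*-14 - -3*25)=327; twice the area = |1113| = 1113; area = 1113/2; answer 1113/2
Part III: A2 = 1113/2; threaded value p + q = 1115; d = 4; total draws C(8,2) = 28; favorable C(4,1)*C(4,1) = 16; P = 4/7; answer 4/7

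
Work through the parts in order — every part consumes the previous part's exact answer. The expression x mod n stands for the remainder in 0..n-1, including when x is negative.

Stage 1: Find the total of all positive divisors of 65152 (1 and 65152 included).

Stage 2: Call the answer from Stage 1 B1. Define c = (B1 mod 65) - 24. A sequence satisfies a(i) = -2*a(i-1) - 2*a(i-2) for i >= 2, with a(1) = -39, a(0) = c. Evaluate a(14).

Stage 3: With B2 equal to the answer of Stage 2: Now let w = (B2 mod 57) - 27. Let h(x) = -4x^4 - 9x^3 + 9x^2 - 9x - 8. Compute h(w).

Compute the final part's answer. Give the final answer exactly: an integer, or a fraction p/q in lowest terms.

-579945

Stage 1: 65152 = 2^7 * 509; sigma = (1 + 2 + 4 + 8 + 16 + 32 + 64 + 128) * (1 + 509) = 255 * 510 = 130050; answer 130050
Stage 2: B1 = 130050; c = 26; a(2) = -2*(-39) - 2*(26) = 26; iterating: a(2)=26, a(3)=26, a(4)=-104, a(5)=156, a(6)=-104, a(7)=-104, a(8)=416, a(9)=-624, a(10)=416, a(11)=416, a(12)=-1664, a(13)=2496, a(14)=-1664; answer -1664
Stage 3: B2 = -1664; w = 19; -4*(19)^4 - 9*(19)^3 + 9*(19)^2 - 9*(19)^1 - 8 = (-521284) + (-61731) + (3249) + (-171) + (-8) = -579945; answer -579945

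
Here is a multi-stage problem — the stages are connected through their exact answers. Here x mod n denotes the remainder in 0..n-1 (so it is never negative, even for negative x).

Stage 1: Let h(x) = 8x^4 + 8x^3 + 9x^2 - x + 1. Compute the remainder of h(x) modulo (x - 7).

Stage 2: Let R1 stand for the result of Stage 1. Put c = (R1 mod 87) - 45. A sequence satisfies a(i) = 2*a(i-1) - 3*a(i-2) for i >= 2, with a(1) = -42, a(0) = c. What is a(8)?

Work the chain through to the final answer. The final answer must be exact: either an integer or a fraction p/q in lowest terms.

-1689

Stage 1: remainder = value at the root: 8*(7)^4 + 8*(7)^3 + 9*(7)^2 - 1*(7)^1 + 1 = (19208) + (2744) + (441) + (-7) + (1) = 22387; answer 22387
Stage 2: R1 = 22387; c = -17; a(2) = 2*(-42) - 3*(-17) = -33; iterating: a(2)=-33, a(3)=60, a(4)=219, a(5)=258, a(6)=-141, a(7)=-1056, a(8)=-1689; answer -1689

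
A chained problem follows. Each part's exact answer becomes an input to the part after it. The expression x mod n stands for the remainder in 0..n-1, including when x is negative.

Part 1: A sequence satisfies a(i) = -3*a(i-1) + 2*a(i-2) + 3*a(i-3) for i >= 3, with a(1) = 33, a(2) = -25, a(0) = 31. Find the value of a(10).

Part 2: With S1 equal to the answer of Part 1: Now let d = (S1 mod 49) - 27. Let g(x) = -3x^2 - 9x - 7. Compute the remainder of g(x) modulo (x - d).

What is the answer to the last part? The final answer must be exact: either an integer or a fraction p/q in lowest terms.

Part 1: a(3) = -3*(-25) + 2*(33) + 3*(31) = 234; iterating: a(3)=234, a(4)=-653, a(5)=2352, a(6)=-7660, a(7)=25725, a(8)=-85439, a(9)=284787, a(10)=-948064; answer -948064
Part 2: S1 = -948064; d = 10; remainder = value at the root: -3*(10)^2 - 9*(10)^1 - 7 = (-300) + (-90) + (-7) = -397; answer -397

-397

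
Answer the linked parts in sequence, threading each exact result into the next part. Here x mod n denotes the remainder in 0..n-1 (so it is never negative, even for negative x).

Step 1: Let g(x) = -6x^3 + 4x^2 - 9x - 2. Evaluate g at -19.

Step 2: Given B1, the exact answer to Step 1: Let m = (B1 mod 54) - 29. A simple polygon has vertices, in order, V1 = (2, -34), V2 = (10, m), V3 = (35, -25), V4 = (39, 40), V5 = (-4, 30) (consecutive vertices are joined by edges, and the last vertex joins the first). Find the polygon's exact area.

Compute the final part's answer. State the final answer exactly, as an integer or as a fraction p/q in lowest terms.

Step 1: -6*(-19)^3 + 4*(-19)^2 - 9*(-19)^1 - 2 = (41154) + (1444) + (171) + (-2) = 42767; answer 42767
Step 2: B1 = 42767; m = 24; cross terms: (2*24 - 10*-34)=388, (10*-25 - 35*24)=-1090, (35*40 - 39*-25)=2375, (39*30 - -4*40)=1330, (-4*-34 - 2*30)=76; twice the area = |3079| = 3079; area = 3079/2; answer 3079/2

3079/2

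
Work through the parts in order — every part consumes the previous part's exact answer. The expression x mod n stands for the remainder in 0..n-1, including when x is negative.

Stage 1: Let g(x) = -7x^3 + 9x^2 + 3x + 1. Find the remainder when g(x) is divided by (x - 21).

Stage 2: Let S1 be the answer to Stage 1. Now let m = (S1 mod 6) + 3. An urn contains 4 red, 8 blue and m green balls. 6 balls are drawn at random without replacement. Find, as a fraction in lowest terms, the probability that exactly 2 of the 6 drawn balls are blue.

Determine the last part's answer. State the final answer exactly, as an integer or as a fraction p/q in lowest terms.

Stage 1: remainder = value at the root: -7*(21)^3 + 9*(21)^2 + 3*(21)^1 + 1 = (-64827) + (3969) + (63) + (1) = -60794; answer -60794
Stage 2: S1 = -60794; m = 7; total draws C(19,6) = 27132; favorable C(8,2)*C(11,4) = 9240; P = 110/323; answer 110/323

110/323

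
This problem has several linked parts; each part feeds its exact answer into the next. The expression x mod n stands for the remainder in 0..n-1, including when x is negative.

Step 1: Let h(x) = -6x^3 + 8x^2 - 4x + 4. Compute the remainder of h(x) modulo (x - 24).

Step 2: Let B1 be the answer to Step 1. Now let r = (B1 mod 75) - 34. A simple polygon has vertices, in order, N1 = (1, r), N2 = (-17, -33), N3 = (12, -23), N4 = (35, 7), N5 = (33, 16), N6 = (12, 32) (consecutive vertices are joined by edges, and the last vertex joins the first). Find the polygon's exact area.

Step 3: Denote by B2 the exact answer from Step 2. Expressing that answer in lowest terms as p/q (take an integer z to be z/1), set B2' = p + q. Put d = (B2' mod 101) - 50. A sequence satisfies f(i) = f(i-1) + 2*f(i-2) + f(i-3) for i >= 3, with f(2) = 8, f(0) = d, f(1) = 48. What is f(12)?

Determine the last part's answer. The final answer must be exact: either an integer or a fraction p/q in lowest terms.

61005

Step 1: remainder = value at the root: -6*(24)^3 + 8*(24)^2 - 4*(24)^1 + 4 = (-82944) + (4608) + (-96) + (4) = -78428; answer -78428
Step 2: B1 = -78428; r = -12; cross terms: (1*-33 - -17*-12)=-237, (-17*-23 - 12*-33)=787, (12*7 - 35*-23)=889, (35*16 - 33*7)=329, (33*32 - 12*16)=864, (12*-12 - 1*32)=-176; twice the area = |2456| = 2456; area = 1228; answer 1228
Step 3: B2 = 1228; threaded value p + q = 1229; d = -33; f(3) = 1*(8) + 2*(48) + 1*(-33) = 71; iterating: f(3)=71, f(4)=135, f(5)=285, f(6)=626, f(7)=1331, f(8)=2868, f(9)=6156, f(10)=13223, f(11)=28403, f(12)=61005; answer 61005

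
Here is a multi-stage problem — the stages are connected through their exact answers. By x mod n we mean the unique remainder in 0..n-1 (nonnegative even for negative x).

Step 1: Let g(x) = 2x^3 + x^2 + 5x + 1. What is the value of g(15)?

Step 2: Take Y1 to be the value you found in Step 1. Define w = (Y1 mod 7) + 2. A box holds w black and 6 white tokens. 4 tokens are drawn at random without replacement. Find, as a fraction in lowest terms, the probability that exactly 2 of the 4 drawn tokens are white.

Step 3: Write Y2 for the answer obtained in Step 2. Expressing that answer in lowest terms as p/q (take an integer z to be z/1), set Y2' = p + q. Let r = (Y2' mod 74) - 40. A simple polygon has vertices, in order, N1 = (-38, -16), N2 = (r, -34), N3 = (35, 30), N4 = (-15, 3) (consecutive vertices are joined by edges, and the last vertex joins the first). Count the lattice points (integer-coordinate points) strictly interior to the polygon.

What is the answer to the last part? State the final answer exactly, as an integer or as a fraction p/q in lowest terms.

1004

Step 1: 2*(15)^3 + 1*(15)^2 + 5*(15)^1 + 1 = (6750) + (225) + (75) + (1) = 7051; answer 7051
Step 2: Y1 = 7051; w = 4; total draws C(10,4) = 210; favorable C(6,2)*C(4,2) = 90; P = 3/7; answer 3/7
Step 3: Y2 = 3/7; threaded value p + q = 10; r = -30; cross terms: (-38*-34 - -30*-16)=812, (-30*30 - 35*-34)=290, (35*3 - -15*30)=555, (-15*-16 - -38*3)=354; twice the area = |2011| = 2011; area = 2011/2; boundary points = 2 + 1 + 1 + 1 = 5; strictly interior points = area - boundary/2 + 1 = 1004; answer 1004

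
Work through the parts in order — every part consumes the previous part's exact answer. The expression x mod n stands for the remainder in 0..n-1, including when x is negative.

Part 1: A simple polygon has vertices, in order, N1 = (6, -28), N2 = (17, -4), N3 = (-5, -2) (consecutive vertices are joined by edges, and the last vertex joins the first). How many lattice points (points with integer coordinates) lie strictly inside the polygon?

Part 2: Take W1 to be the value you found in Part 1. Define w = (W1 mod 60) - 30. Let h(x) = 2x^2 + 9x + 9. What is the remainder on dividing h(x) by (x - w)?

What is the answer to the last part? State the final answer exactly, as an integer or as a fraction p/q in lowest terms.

Part 1: cross terms: (6*-4 - 17*-28)=452, (17*-2 - -5*-4)=-54, (-5*-28 - 6*-2)=152; twice the area = |550| = 550; area = 275; boundary points = 1 + 2 + 1 = 4; strictly interior points = area - boundary/2 + 1 = 274; answer 274
Part 2: W1 = 274; w = 4; remainder = value at the root: 2*(4)^2 + 9*(4)^1 + 9 = (32) + (36) + (9) = 77; answer 77

77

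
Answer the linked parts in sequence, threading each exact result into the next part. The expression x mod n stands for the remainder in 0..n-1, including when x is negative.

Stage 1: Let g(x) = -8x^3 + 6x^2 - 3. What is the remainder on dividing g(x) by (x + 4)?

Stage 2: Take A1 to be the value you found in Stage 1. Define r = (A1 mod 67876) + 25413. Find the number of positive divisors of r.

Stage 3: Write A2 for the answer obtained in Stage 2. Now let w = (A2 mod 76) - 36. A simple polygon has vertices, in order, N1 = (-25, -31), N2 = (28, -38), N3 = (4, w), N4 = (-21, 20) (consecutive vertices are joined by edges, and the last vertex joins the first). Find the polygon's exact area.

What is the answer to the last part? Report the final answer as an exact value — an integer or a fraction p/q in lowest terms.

Stage 1: remainder = value at the root: -8*(-4)^3 + 6*(-4)^2 - 3 = (512) + (96) + (-3) = 605; answer 605
Stage 2: A1 = 605; r = 26018; 26018 = 2 * 13009; number of divisors = (1+1) * (1+1) = 4; answer 4
Stage 3: A2 = 4; w = -32; cross terms: (-25*-38 - 28*-31)=1818, (28*-32 - 4*-38)=-744, (4*20 - -21*-32)=-592, (-21*-31 - -25*20)=1151; twice the area = |1633| = 1633; area = 1633/2; answer 1633/2

1633/2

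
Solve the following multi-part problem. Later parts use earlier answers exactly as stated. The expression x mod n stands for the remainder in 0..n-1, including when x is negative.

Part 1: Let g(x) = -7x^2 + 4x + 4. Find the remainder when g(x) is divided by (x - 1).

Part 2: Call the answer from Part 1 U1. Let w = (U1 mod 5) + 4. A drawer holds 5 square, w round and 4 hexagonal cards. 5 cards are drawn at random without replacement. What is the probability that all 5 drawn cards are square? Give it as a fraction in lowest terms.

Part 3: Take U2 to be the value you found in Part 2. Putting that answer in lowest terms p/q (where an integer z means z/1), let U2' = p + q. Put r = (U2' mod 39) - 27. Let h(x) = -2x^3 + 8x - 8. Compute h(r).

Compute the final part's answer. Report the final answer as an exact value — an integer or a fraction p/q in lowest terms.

Part 1: remainder = value at the root: -7*(1)^2 + 4*(1)^1 + 4 = (-7) + (4) + (4) = 1; answer 1
Part 2: U1 = 1; w = 5; total draws C(14,5) = 2002; favorable C(5,5) = 1; P = 1/2002; answer 1/2002
Part 3: U2 = 1/2002; threaded value p + q = 2003; r = -13; -2*(-13)^3 + 8*(-13)^1 - 8 = (4394) + (-104) + (-8) = 4282; answer 4282

4282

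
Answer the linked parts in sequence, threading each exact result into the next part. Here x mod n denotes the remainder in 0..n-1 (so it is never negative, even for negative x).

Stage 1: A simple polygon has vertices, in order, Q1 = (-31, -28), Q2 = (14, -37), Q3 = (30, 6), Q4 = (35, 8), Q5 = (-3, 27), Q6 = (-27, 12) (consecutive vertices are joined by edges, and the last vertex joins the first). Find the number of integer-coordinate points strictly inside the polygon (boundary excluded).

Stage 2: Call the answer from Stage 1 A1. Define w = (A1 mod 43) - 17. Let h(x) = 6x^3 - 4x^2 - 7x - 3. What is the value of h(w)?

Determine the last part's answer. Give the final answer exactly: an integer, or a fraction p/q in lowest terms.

Stage 1: cross terms: (-31*-37 - 14*-28)=1539, (14*6 - 30*-37)=1194, (30*8 - 35*6)=30, (35*27 - -3*8)=969, (-3*12 - -27*27)=693, (-27*-28 - -31*12)=1128; twice the area = |5553| = 5553; area = 5553/2; boundary points = 9 + 1 + 1 + 19 + 3 + 4 = 37; strictly interior points = area - boundary/2 + 1 = 2759; answer 2759
Stage 2: A1 = 2759; w = -10; 6*(-10)^3 - 4*(-10)^2 - 7*(-10)^1 - 3 = (-6000) + (-400) + (70) + (-3) = -6333; answer -6333

-6333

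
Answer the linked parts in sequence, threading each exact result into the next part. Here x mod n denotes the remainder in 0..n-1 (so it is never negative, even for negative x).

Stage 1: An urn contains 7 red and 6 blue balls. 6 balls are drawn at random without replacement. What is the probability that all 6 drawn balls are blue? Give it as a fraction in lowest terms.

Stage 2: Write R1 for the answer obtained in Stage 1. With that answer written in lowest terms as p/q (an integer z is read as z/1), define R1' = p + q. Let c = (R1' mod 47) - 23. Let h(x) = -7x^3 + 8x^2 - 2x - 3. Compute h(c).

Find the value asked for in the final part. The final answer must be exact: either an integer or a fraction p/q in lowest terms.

Stage 1: total draws C(13,6) = 1716; favorable C(6,6) = 1; P = 1/1716; answer 1/1716
Stage 2: R1 = 1/1716; threaded value p + q = 1717; c = 2; -7*(2)^3 + 8*(2)^2 - 2*(2)^1 - 3 = (-56) + (32) + (-4) + (-3) = -31; answer -31

-31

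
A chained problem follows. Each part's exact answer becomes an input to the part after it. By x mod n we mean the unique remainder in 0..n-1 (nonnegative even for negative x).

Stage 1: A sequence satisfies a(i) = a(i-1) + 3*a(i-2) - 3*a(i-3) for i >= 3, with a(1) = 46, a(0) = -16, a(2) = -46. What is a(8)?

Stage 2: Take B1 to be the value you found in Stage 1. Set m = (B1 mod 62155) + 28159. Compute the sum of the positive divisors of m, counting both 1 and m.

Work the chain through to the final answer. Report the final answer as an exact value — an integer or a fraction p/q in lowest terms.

Stage 1: a(3) = 1*(-46) + 3*(46) - 3*(-16) = 140; iterating: a(3)=140, a(4)=-136, a(5)=422, a(6)=-406, a(7)=1268, a(8)=-1216; answer -1216
Stage 2: B1 = -1216; m = 89098; 89098 = 2 * 44549; sigma = (1 + 2) * (1 + 44549) = 3 * 44550 = 133650; answer 133650

133650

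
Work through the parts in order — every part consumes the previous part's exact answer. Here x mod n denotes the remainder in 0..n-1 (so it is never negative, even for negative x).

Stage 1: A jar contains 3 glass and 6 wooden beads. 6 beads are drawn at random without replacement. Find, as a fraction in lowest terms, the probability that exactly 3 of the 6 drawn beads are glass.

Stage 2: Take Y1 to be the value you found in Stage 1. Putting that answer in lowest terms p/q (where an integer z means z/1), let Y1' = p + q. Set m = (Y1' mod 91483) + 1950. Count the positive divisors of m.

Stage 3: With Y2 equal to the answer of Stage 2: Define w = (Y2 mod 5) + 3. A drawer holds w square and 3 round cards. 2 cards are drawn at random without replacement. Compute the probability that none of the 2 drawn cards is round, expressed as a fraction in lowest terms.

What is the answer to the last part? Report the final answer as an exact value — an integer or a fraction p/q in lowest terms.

Stage 1: total draws C(9,6) = 84; favorable C(3,3)*C(6,3) = 20; P = 5/21; answer 5/21
Stage 2: Y1 = 5/21; threaded value p + q = 26; m = 1976; 1976 = 2^3 * 13 * 19; number of divisors = (3+1) * (1+1) * (1+1) = 16; answer 16
Stage 3: Y2 = 16; w = 4; total draws C(7,2) = 21; favorable C(4,2) = 6; P = 2/7; answer 2/7

2/7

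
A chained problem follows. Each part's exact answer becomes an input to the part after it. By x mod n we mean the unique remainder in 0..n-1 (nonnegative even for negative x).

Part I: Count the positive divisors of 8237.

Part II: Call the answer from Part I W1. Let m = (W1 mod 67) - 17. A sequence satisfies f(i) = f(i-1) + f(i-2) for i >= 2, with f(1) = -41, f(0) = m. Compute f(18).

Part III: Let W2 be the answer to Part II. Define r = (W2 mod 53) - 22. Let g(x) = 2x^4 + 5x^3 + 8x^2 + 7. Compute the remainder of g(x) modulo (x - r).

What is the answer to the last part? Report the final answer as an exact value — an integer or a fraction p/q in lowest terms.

183391

Part I: 8237 is prime, so its only divisors are 1 and 8237; count = 2; answer 2
Part II: W1 = 2; m = -15; f(2) = 1*(-41) + 1*(-15) = -56; iterating: f(2)=-56, f(3)=-97, f(4)=-153, f(5)=-250, f(6)=-403, f(7)=-653, f(8)=-1056, f(9)=-1709, f(10)=-2765, f(11)=-4474, f(12)=-7239, f(13)=-11713, f(14)=-18952, f(15)=-30665, f(16)=-49617, f(17)=-80282, f(18)=-129899; answer -129899
Part III: W2 = -129899; r = -18; remainder = value at the root: 2*(-18)^4 + 5*(-18)^3 + 8*(-18)^2 + 7 = (209952) + (-29160) + (2592) + (7) = 183391; answer 183391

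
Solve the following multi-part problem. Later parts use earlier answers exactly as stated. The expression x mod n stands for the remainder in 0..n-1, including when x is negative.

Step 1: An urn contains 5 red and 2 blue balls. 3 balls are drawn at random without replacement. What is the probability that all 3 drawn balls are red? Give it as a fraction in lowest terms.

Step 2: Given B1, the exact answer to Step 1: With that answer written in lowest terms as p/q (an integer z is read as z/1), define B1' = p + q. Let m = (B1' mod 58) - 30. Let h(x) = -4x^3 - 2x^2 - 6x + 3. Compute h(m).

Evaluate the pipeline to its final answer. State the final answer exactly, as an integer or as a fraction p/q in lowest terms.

Step 1: total draws C(7,3) = 35; favorable C(5,3) = 10; P = 2/7; answer 2/7
Step 2: B1 = 2/7; threaded value p + q = 9; m = -21; -4*(-21)^3 - 2*(-21)^2 - 6*(-21)^1 + 3 = (37044) + (-882) + (126) + (3) = 36291; answer 36291

36291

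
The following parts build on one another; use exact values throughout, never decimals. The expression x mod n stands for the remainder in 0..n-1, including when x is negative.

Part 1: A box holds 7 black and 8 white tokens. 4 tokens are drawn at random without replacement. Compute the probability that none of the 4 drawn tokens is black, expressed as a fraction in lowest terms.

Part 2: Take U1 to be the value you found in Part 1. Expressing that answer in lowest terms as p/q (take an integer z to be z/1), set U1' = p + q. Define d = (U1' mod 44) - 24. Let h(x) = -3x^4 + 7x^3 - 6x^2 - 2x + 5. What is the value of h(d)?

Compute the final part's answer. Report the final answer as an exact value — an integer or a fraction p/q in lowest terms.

Part 1: total draws C(15,4) = 1365; favorable C(8,4) = 70; P = 2/39; answer 2/39
Part 2: U1 = 2/39; threaded value p + q = 41; d = 17; -3*(17)^4 + 7*(17)^3 - 6*(17)^2 - 2*(17)^1 + 5 = (-250563) + (34391) + (-1734) + (-34) + (5) = -217935; answer -217935

-217935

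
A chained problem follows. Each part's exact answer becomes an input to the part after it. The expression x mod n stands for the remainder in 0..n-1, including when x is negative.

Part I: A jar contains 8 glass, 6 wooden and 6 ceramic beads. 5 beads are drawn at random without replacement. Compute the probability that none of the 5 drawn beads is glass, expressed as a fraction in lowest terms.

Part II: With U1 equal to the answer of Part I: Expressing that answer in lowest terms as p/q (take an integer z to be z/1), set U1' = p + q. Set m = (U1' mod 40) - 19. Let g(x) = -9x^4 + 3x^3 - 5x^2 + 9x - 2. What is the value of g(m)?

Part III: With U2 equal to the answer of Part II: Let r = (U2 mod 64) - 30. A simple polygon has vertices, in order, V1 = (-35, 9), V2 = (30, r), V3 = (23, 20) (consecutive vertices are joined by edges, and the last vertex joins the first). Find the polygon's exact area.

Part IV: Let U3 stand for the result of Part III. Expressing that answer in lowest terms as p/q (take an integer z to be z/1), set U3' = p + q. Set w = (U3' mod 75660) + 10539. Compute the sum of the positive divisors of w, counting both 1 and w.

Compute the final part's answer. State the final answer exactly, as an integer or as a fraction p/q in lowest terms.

18144

Part I: total draws C(20,5) = 15504; favorable C(12,5) = 792; P = 33/646; answer 33/646
Part II: U1 = 33/646; threaded value p + q = 679; m = 20; -9*(20)^4 + 3*(20)^3 - 5*(20)^2 + 9*(20)^1 - 2 = (-1440000) + (24000) + (-2000) + (180) + (-2) = -1417822; answer -1417822
Part III: U2 = -1417822; r = 4; cross terms: (-35*4 - 30*9)=-410, (30*20 - 23*4)=508, (23*9 - -35*20)=907; twice the area = |1005| = 1005; area = 1005/2; answer 1005/2
Part IV: U3 = 1005/2; threaded value p + q = 1007; w = 11546; 11546 = 2 * 23 * 251; sigma = (1 + 2) * (1 + 23) * (1 + 251) = 3 * 24 * 252 = 18144; answer 18144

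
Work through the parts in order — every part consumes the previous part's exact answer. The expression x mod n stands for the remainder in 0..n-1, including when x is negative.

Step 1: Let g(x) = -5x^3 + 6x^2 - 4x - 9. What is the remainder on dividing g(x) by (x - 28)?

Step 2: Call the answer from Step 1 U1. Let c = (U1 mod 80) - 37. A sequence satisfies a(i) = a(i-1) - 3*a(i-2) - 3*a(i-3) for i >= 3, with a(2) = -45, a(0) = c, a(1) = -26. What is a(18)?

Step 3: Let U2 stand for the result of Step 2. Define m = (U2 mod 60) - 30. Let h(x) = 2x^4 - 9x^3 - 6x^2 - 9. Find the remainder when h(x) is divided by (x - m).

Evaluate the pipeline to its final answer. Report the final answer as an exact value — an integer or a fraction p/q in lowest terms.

6066

Step 1: remainder = value at the root: -5*(28)^3 + 6*(28)^2 - 4*(28)^1 - 9 = (-109760) + (4704) + (-112) + (-9) = -105177; answer -105177
Step 2: U1 = -105177; c = -14; a(3) = 1*(-45) - 3*(-26) - 3*(-14) = 75; iterating: a(3)=75, a(4)=288, a(5)=198, a(6)=-891, a(7)=-2349, a(8)=-270, a(9)=9450, a(10)=17307, a(11)=-10233, a(12)=-90504, a(13)=-111726, a(14)=190485, a(15)=797175, a(16)=560898, a(17)=-2402082, a(18)=-6476301; answer -6476301
Step 3: U2 = -6476301; m = 9; remainder = value at the root: 2*(9)^4 - 9*(9)^3 - 6*(9)^2 - 9 = (13122) + (-6561) + (-486) + (-9) = 6066; answer 6066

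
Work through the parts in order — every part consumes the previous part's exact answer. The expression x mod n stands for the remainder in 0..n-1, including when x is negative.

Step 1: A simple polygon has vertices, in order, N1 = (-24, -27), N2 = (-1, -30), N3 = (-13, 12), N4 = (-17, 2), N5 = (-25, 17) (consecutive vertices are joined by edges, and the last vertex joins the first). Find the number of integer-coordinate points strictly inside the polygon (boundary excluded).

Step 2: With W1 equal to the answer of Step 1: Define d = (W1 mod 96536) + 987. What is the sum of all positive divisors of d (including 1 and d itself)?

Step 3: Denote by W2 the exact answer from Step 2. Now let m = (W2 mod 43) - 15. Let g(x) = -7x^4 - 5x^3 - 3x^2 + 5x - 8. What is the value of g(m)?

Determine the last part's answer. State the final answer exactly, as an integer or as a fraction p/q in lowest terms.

-1694382

Step 1: cross terms: (-24*-30 - -1*-27)=693, (-1*12 - -13*-30)=-402, (-13*2 - -17*12)=178, (-17*17 - -25*2)=-239, (-25*-27 - -24*17)=1083; twice the area = |1313| = 1313; area = 1313/2; boundary points = 1 + 6 + 2 + 1 + 1 = 11; strictly interior points = area - boundary/2 + 1 = 652; answer 652
Step 2: W1 = 652; d = 1639; 1639 = 11 * 149; sigma = (1 + 11) * (1 + 149) = 12 * 150 = 1800; answer 1800
Step 3: W2 = 1800; m = 22; -7*(22)^4 - 5*(22)^3 - 3*(22)^2 + 5*(22)^1 - 8 = (-1639792) + (-53240) + (-1452) + (110) + (-8) = -1694382; answer -1694382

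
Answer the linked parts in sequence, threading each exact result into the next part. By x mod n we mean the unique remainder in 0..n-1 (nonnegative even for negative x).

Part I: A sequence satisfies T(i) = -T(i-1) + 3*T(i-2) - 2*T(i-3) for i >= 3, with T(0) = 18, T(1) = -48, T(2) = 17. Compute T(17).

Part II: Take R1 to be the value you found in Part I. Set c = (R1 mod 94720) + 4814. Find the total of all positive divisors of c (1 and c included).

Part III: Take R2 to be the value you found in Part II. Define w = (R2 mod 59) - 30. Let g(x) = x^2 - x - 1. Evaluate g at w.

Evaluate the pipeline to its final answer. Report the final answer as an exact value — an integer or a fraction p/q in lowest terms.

Part I: T(3) = -1*(17) + 3*(-48) - 2*(18) = -197; iterating: T(3)=-197, T(4)=344, T(5)=-969, T(6)=2395, T(7)=-5990, T(8)=15113, T(9)=-37873, T(10)=95192, T(11)=-239037, T(12)=600359, T(13)=-1507854, T(14)=3787005, T(15)=-9511285, T(16)=23888008, T(17)=-59995873; answer -59995873
Part II: R1 = -59995873; c = 61421; 61421 = 17 * 3613; sigma = (1 + 17) * (1 + 3613) = 18 * 3614 = 65052; answer 65052
Part III: R2 = 65052; w = 4; 1*(4)^2 - 1*(4)^1 - 1 = (16) + (-4) + (-1) = 11; answer 11

11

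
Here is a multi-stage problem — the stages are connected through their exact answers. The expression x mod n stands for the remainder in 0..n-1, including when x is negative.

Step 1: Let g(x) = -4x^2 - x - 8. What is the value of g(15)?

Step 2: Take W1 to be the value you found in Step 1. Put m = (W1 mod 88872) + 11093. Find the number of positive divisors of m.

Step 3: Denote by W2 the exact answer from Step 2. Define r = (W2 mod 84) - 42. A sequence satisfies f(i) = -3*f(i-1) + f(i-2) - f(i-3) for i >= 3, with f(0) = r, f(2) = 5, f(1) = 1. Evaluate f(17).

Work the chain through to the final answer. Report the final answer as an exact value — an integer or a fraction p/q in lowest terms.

Step 1: -4*(15)^2 - 1*(15)^1 - 8 = (-900) + (-15) + (-8) = -923; answer -923
Step 2: W1 = -923; m = 99042; 99042 = 2 * 3 * 17 * 971; number of divisors = (1+1) * (1+1) * (1+1) * (1+1) = 16; answer 16
Step 3: W2 = 16; r = -26; f(3) = -3*(5) + 1*(1) - 1*(-26) = 12; iterating: f(3)=12, f(4)=-32, f(5)=103, f(6)=-353, f(7)=1194, f(8)=-4038, f(9)=13661, f(10)=-46215, f(11)=156344, f(12)=-528908, f(13)=1789283, f(14)=-6053101, f(15)=20477494, f(16)=-69274866, f(17)=234355193; answer 234355193

234355193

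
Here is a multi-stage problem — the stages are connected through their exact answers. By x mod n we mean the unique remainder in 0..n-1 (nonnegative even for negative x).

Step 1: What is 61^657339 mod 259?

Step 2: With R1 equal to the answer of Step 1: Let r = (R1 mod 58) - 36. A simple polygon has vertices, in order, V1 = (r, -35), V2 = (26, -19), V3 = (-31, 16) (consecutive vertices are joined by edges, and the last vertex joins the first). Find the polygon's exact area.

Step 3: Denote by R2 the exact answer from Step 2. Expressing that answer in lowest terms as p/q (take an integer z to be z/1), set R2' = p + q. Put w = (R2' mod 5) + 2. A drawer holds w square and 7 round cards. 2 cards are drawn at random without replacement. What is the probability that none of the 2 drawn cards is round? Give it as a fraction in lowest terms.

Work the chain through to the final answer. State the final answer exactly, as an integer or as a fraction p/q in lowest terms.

Step 1: squarings mod 259: 61^1=61, 61^2=95, 61^4=219, 61^8=46, 61^16=44, 61^32=123, 61^64=107, 61^128=53, 61^256=219, 61^512=46, 61^1024=44, 61^2048=123, 61^4096=107, 61^8192=53, 61^16384=219, 61^32768=46, 61^65536=44, 61^131072=123, 61^262144=107, 61^524288=53; 61^657339 = 61^1 * 61^2 * 61^8 * 61^16 * 61^32 * 61^128 * 61^256 * 61^512 * 61^1024 * 61^131072 * 61^524288 = 230 (mod 259); answer 230
Step 2: R1 = 230; r = 20; cross terms: (20*-19 - 26*-35)=530, (26*16 - -31*-19)=-173, (-31*-35 - 20*16)=765; twice the area = |1122| = 1122; area = 561; answer 561
Step 3: R2 = 561; threaded value p + q = 562; w = 4; total draws C(11,2) = 55; favorable C(4,2) = 6; P = 6/55; answer 6/55

6/55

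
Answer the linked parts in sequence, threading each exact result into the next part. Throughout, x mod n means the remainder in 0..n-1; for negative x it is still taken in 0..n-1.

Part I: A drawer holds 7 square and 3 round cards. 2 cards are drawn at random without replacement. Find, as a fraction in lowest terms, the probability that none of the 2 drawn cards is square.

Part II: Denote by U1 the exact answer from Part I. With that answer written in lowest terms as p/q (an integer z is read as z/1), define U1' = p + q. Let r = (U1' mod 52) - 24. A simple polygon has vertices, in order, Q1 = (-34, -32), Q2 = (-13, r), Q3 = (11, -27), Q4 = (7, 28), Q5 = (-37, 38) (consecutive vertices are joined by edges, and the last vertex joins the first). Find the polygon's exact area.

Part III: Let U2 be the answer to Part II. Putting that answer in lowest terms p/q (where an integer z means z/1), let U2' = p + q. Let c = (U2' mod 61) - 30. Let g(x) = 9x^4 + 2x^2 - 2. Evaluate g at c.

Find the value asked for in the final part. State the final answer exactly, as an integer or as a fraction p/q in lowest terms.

9

Part I: total draws C(10,2) = 45; favorable C(3,2) = 3; P = 1/15; answer 1/15
Part II: U1 = 1/15; threaded value p + q = 16; r = -8; cross terms: (-34*-8 - -13*-32)=-144, (-13*-27 - 11*-8)=439, (11*28 - 7*-27)=497, (7*38 - -37*28)=1302, (-37*-32 - -34*38)=2476; twice the area = |4570| = 4570; area = 2285; answer 2285
Part III: U2 = 2285; threaded value p + q = 2286; c = -1; 9*(-1)^4 + 2*(-1)^2 - 2 = (9) + (2) + (-2) = 9; answer 9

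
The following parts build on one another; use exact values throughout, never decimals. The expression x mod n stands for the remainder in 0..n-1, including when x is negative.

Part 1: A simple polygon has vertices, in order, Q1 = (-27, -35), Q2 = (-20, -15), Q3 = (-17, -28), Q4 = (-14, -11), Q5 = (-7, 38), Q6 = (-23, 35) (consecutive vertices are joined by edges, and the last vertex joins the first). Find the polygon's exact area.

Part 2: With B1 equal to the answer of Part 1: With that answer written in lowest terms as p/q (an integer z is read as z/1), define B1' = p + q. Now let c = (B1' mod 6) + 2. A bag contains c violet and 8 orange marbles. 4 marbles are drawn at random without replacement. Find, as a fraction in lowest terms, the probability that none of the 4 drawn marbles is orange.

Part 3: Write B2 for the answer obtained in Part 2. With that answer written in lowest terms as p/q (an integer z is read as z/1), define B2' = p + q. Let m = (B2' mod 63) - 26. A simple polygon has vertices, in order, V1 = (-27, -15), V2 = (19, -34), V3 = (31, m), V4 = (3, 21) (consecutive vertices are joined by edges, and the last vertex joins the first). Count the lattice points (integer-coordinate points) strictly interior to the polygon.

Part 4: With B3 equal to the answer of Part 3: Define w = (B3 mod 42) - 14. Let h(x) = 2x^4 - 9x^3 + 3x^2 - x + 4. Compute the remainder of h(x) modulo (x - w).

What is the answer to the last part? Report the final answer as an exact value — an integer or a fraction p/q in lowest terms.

Part 1: cross terms: (-27*-15 - -20*-35)=-295, (-20*-28 - -17*-15)=305, (-17*-11 - -14*-28)=-205, (-14*38 - -7*-11)=-609, (-7*35 - -23*38)=629, (-23*-35 - -27*35)=1750; twice the area = |1575| = 1575; area = 1575/2; answer 1575/2
Part 2: B1 = 1575/2; threaded value p + q = 1577; c = 7; total draws C(15,4) = 1365; favorable C(7,4) = 35; P = 1/39; answer 1/39
Part 3: B2 = 1/39; threaded value p + q = 40; m = 14; cross terms: (-27*-34 - 19*-15)=1203, (19*14 - 31*-34)=1320, (31*21 - 3*14)=609, (3*-15 - -27*21)=522; twice the area = |3654| = 3654; area = 1827; boundary points = 1 + 12 + 7 + 6 = 26; strictly interior points = area - boundary/2 + 1 = 1815; answer 1815
Part 4: B3 = 1815; w = -5; remainder = value at the root: 2*(-5)^4 - 9*(-5)^3 + 3*(-5)^2 - 1*(-5)^1 + 4 = (1250) + (1125) + (75) + (5) + (4) = 2459; answer 2459

2459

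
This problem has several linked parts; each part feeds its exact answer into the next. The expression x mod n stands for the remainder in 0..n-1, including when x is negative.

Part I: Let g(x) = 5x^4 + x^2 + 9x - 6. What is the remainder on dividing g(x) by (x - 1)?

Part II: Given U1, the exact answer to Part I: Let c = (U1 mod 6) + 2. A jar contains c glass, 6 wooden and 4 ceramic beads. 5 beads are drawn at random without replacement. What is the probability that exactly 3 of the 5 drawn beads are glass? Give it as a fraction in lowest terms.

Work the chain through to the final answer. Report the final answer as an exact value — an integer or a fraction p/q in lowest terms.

Part I: remainder = value at the root: 5*(1)^4 + 1*(1)^2 + 9*(1)^1 - 6 = (5) + (1) + (9) + (-6) = 9; answer 9
Part II: U1 = 9; c = 5; total draws C(15,5) = 3003; favorable C(5,3)*C(10,2) = 450; P = 150/1001; answer 150/1001

150/1001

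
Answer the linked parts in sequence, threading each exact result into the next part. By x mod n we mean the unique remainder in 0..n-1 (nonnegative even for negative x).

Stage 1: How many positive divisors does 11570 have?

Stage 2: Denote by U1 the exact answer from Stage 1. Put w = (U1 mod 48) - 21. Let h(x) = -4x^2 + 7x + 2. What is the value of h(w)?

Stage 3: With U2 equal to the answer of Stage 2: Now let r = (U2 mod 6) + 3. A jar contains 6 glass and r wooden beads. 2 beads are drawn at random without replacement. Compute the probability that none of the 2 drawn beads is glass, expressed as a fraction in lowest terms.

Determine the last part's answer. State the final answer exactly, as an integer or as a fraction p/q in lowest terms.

Stage 1: 11570 = 2 * 5 * 13 * 89; number of divisors = (1+1) * (1+1) * (1+1) * (1+1) = 16; answer 16
Stage 2: U1 = 16; w = -5; -4*(-5)^2 + 7*(-5)^1 + 2 = (-100) + (-35) + (2) = -133; answer -133
Stage 3: U2 = -133; r = 8; total draws C(14,2) = 91; favorable C(8,2) = 28; P = 4/13; answer 4/13

4/13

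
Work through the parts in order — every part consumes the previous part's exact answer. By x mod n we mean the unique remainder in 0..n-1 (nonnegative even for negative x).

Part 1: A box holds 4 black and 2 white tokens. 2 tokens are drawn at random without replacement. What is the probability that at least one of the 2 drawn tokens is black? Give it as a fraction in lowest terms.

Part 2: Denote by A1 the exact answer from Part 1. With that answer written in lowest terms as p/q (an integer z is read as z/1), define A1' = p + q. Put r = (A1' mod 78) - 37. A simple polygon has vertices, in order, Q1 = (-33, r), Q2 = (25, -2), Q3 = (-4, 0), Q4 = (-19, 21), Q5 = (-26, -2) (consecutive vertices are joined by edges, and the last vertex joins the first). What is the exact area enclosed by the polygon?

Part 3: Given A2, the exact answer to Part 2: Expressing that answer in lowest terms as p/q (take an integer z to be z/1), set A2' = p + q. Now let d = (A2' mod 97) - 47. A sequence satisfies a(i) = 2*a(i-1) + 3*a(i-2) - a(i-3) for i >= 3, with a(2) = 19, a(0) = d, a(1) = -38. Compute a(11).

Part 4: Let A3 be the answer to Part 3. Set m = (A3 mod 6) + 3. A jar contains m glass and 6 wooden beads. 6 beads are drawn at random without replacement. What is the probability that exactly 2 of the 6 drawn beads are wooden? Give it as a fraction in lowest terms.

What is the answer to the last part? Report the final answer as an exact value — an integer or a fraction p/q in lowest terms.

1/14

Part 1: total draws C(6,2) = 15; complement C(2,2) = 1; favorable 15 - 1 = 14; P = 14/15; answer 14/15
Part 2: A1 = 14/15; threaded value p + q = 29; r = -8; cross terms: (-33*-2 - 25*-8)=266, (25*0 - -4*-2)=-8, (-4*21 - -19*0)=-84, (-19*-2 - -26*21)=584, (-26*-8 - -33*-2)=142; twice the area = |900| = 900; area = 450; answer 450
Part 3: A2 = 450; threaded value p + q = 451; d = 16; a(3) = 2*(19) + 3*(-38) - 1*(16) = -92; iterating: a(3)=-92, a(4)=-89, a(5)=-473, a(6)=-1121, a(7)=-3572, a(8)=-10034, a(9)=-29663, a(10)=-85856, a(11)=-250667; answer -250667
Part 4: A3 = -250667; m = 4; total draws C(10,6) = 210; favorable C(6,2)*C(4,4) = 15; P = 1/14; answer 1/14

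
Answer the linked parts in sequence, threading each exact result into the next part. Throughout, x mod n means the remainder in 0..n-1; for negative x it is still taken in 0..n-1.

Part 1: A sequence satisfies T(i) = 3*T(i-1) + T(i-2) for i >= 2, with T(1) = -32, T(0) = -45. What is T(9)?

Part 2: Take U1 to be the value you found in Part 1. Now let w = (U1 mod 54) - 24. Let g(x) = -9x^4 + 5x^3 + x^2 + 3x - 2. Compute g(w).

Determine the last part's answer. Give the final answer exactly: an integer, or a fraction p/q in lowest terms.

-19826

Part 1: T(2) = 3*(-32) + 1*(-45) = -141; iterating: T(2)=-141, T(3)=-455, T(4)=-1506, T(5)=-4973, T(6)=-16425, T(7)=-54248, T(8)=-179169, T(9)=-591755; answer -591755
Part 2: U1 = -591755; w = 7; -9*(7)^4 + 5*(7)^3 + 1*(7)^2 + 3*(7)^1 - 2 = (-21609) + (1715) + (49) + (21) + (-2) = -19826; answer -19826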